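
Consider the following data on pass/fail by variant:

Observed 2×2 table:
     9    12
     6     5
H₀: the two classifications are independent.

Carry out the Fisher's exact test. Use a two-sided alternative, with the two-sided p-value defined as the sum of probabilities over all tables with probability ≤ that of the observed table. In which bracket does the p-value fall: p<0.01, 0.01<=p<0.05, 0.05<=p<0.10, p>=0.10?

p-value bracket: p>=0.10

Margins: r₁=21, r₂=11, c₁=15, c₂=17, n=32
p_obs = C(21,9)·C(11,6)/C(32,15); sum pmf over tables with pmf ≤ p_obs
p-value (two-sided) = 0.71195
→ bracket: p>=0.10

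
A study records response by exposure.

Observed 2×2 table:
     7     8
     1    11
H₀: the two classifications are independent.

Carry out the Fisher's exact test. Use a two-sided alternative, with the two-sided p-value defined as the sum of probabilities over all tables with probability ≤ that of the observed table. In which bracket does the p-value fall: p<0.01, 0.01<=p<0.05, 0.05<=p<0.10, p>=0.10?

Margins: r₁=15, r₂=12, c₁=8, c₂=19, n=27
p_obs = C(15,7)·C(12,1)/C(27,8); sum pmf over tables with pmf ≤ p_obs
p-value (two-sided) = 0.04326
→ bracket: 0.01<=p<0.05

p-value bracket: 0.01<=p<0.05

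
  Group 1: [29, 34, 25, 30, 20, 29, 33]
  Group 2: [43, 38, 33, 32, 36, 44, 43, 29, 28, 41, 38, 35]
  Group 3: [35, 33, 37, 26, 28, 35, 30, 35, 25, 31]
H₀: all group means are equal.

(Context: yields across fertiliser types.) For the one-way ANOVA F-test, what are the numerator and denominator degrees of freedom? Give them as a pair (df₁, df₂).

k = 3 groups, N = 29 total
df = (k−1, N−k) = (3−1, 29−3) = (2, 26)

degrees of freedom = [2, 26]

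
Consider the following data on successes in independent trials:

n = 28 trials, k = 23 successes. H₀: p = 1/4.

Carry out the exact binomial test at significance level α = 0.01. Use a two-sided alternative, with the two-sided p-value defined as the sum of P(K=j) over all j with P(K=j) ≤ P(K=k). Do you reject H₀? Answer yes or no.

reject H₀: yes

Exact binomial: n=28, k=23, p₀=1/4=0.2500
P(X=j) = C(n,j)·p₀^j·(1−p₀)^(n−j); p = Σ P(X=j) over j with P(X=j) ≤ P(X=23)
p-value (two-sided) = 0.00000
At α=0.01: p < α → reject H₀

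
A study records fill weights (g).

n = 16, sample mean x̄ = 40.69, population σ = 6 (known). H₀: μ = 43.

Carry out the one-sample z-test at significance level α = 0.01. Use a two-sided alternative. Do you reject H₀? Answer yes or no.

SE = σ/√n = 6/√16 = 1.5000
z = (x̄−μ₀)/SE = (40.69−43)/1.5000 = -1.5400
p-value (two-sided) = 0.12356
At α=0.01: p ≥ α → fail to reject H₀

reject H₀: no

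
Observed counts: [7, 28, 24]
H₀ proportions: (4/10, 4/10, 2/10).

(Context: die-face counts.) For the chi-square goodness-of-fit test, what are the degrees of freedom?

degrees of freedom = 2

df = k − 1 = 3 − 1 = 2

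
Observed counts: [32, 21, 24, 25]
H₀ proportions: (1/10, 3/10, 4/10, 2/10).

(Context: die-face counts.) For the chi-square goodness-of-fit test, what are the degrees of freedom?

degrees of freedom = 3

df = k − 1 = 4 − 1 = 3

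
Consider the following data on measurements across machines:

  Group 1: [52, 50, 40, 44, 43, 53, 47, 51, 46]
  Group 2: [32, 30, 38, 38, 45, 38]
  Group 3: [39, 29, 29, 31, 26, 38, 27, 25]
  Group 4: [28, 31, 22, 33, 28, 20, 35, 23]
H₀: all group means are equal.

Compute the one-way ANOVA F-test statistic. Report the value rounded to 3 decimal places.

Group means [47.33, 36.83, 30.50, 27.50], grand mean 35.839
SSB = Σnᵢ(x̄ᵢ−x̄)² = 1979.360; SSW = ΣΣ(x−x̄ᵢ)² = 702.833
MSB = 1979.360/3 = 659.7867; MSW = 702.833/27 = 26.0309
F = MSB/MSW = 25.3463
df = (3, 27)

test statistic = 25.346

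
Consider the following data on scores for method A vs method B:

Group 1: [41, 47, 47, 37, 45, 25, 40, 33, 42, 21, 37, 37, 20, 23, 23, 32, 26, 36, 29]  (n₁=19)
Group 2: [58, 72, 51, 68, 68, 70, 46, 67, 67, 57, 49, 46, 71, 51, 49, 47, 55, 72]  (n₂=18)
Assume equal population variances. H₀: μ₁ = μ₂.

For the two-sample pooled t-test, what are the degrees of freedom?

df = n₁ + n₂ − 2 = 19 + 18 − 2 = 35

degrees of freedom = 35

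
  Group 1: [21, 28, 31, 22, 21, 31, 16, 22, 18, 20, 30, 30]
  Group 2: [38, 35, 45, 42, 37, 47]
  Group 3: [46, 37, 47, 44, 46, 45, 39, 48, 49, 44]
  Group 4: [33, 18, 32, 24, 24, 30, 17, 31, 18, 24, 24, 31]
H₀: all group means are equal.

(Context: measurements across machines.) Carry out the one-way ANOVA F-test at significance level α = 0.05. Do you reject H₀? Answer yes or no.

reject H₀: yes

Group means [24.17, 40.67, 44.50, 25.50], grand mean 32.125
SSB = Σnᵢ(x̄ᵢ−x̄)² = 3255.875; SSW = ΣΣ(x−x̄ᵢ)² = 944.500
MSB = 3255.875/3 = 1085.2917; MSW = 944.500/36 = 26.2361
F = MSB/MSW = 41.3663
df = (3, 36)
p-value (upper-tail) = 0.00000
At α=0.05: p < α → reject H₀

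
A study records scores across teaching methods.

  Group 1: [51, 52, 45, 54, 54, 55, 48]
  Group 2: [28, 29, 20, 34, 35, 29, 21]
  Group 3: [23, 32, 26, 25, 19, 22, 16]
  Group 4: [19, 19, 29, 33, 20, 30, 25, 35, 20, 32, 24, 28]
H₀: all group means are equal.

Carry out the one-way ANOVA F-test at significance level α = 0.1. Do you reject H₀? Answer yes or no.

Group means [51.29, 28.00, 23.29, 26.17], grand mean 31.273
SSB = Σnᵢ(x̄ᵢ−x̄)² = 3638.022; SSW = ΣΣ(x−x̄ᵢ)² = 808.524
MSB = 3638.022/3 = 1212.6739; MSW = 808.524/29 = 27.8801
F = MSB/MSW = 43.4960
df = (3, 29)
p-value (upper-tail) = 0.00000
At α=0.1: p < α → reject H₀

reject H₀: yes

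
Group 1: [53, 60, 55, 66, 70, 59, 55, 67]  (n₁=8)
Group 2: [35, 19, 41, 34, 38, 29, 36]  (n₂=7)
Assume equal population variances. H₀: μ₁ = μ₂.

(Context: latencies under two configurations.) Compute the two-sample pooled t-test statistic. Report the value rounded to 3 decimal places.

test statistic = 7.838

x̄₁=60.625, s₁=6.346, n₁=8
x̄₂=33.143, s₂=7.244, n₂=7
s_p² = [7·6.346² + 6·7.244²]/13 = 45.9025
SE = √(s_p²·(1/8+1/7)) = 3.5065
t = (60.625−33.143)/3.5065 = 7.8376
df = 13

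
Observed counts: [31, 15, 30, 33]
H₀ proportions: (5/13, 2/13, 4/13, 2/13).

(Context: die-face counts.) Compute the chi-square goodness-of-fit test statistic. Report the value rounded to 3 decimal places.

test statistic = 19.116

n = 109; E_i = n·p_i = [41.92, 16.77, 33.54, 16.77]
χ² = (31−41.92)²/41.92 + (15−16.77)²/16.77 + (30−33.54)²/33.54 + (33−16.77)²/16.77 = 19.1156
df = 3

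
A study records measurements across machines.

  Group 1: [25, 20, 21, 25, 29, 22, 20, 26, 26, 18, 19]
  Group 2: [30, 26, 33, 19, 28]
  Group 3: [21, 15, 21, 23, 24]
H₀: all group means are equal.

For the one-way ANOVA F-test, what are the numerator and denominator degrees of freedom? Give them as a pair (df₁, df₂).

degrees of freedom = [2, 18]

k = 3 groups, N = 21 total
df = (k−1, N−k) = (3−1, 21−3) = (2, 18)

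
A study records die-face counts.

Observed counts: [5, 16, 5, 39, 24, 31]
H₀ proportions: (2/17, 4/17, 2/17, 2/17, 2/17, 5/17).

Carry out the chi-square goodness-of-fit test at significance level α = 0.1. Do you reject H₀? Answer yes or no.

reject H₀: yes

n = 120; E_i = n·p_i = [14.12, 28.24, 14.12, 14.12, 14.12, 35.29]
χ² = (5−14.12)²/14.12 + (16−28.24)²/28.24 + (5−14.12)²/14.12 + (39−14.12)²/14.12 + (24−14.12)²/14.12 + (31−35.29)²/35.29 = 68.3742
df = 5
p-value (upper-tail) = 0.00000
At α=0.1: p < α → reject H₀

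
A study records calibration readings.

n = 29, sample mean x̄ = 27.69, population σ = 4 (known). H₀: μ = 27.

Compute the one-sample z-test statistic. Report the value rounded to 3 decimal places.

test statistic = 0.929

SE = σ/√n = 4/√29 = 0.7428
z = (x̄−μ₀)/SE = (27.69−27)/0.7428 = 0.9289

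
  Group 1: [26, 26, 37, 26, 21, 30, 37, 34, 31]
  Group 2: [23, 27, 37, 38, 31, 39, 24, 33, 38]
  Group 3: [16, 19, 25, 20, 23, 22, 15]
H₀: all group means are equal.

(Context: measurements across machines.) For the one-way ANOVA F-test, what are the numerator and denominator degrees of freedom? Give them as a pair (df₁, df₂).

k = 3 groups, N = 25 total
df = (k−1, N−k) = (3−1, 25−3) = (2, 22)

degrees of freedom = [2, 22]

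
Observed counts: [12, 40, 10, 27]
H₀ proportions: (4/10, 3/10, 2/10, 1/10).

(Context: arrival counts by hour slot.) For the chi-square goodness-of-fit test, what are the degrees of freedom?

df = k − 1 = 4 − 1 = 3

degrees of freedom = 3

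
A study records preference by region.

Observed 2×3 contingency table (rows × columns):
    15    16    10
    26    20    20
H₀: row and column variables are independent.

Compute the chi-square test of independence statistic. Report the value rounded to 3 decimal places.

test statistic = 0.939

Row totals [41, 66], col totals [41, 36, 30], n=107
χ² = (15−15.71)²/15.71 + (16−13.79)²/13.79 + (10−11.50)²/11.50 + (26−25.29)²/25.29 + (20−22.21)²/22.21 + (20−18.50)²/18.50 = 0.9391
df = 2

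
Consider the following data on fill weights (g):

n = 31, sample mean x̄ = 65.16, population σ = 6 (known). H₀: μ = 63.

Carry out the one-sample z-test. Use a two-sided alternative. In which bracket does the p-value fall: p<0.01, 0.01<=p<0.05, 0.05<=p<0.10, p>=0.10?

SE = σ/√n = 6/√31 = 1.0776
z = (x̄−μ₀)/SE = (65.16−63)/1.0776 = 2.0044
p-value (two-sided) = 0.04503
→ bracket: 0.01<=p<0.05

p-value bracket: 0.01<=p<0.05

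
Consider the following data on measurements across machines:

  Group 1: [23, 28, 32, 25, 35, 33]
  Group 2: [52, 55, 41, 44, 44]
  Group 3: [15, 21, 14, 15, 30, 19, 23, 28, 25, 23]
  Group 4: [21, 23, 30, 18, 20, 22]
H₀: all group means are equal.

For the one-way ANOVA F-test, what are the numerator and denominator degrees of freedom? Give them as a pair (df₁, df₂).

k = 4 groups, N = 27 total
df = (k−1, N−k) = (4−1, 27−4) = (3, 23)

degrees of freedom = [3, 23]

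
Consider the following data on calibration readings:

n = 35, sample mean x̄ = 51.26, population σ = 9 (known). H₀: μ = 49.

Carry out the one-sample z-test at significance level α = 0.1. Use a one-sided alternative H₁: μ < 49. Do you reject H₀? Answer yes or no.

reject H₀: no

SE = σ/√n = 9/√35 = 1.5213
z = (x̄−μ₀)/SE = (51.26−49)/1.5213 = 1.4856
p-value (one-sided, H₁ less) = 0.93131
At α=0.1: p ≥ α → fail to reject H₀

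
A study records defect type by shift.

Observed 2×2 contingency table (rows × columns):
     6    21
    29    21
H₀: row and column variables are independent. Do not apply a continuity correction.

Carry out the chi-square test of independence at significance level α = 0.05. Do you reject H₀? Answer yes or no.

Row totals [27, 50], col totals [35, 42], n=77
χ² = (6−12.27)²/12.27 + (21−14.73)²/14.73 + (29−22.73)²/22.73 + (21−27.27)²/27.27 = 9.0518
df = 1
p-value (upper-tail) = 0.00262
At α=0.05: p < α → reject H₀

reject H₀: yes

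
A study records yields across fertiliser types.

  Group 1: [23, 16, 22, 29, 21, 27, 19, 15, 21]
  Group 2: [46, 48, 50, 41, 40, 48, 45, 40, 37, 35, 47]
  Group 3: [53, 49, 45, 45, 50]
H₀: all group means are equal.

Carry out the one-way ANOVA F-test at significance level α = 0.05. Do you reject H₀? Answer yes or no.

reject H₀: yes

Group means [21.44, 43.36, 48.40], grand mean 36.480
SSB = Σnᵢ(x̄ᵢ−x̄)² = 3266.272; SSW = ΣΣ(x−x̄ᵢ)² = 463.968
MSB = 3266.272/2 = 1633.1362; MSW = 463.968/22 = 21.0894
F = MSB/MSW = 77.4386
df = (2, 22)
p-value (upper-tail) = 0.00000
At α=0.05: p < α → reject H₀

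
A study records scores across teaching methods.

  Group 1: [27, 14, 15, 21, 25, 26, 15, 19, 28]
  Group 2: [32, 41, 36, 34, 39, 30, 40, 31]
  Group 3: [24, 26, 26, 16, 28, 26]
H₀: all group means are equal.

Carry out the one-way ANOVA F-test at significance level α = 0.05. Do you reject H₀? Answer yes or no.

Group means [21.11, 35.38, 24.33], grand mean 26.913
SSB = Σnᵢ(x̄ᵢ−x̄)² = 915.729; SSW = ΣΣ(x−x̄ᵢ)² = 470.097
MSB = 915.729/2 = 457.8644; MSW = 470.097/20 = 23.5049
F = MSB/MSW = 19.4796
df = (2, 20)
p-value (upper-tail) = 0.00002
At α=0.05: p < α → reject H₀

reject H₀: yes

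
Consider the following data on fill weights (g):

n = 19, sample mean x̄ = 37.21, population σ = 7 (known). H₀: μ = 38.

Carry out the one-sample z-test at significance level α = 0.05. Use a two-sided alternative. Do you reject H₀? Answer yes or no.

reject H₀: no

SE = σ/√n = 7/√19 = 1.6059
z = (x̄−μ₀)/SE = (37.21−38)/1.6059 = -0.4919
p-value (two-sided) = 0.62277
At α=0.05: p ≥ α → fail to reject H₀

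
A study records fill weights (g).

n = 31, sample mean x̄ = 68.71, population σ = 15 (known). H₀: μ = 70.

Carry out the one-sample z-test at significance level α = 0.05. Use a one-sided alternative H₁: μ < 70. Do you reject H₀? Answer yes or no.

reject H₀: no

SE = σ/√n = 15/√31 = 2.6941
z = (x̄−μ₀)/SE = (68.71−70)/2.6941 = -0.4788
p-value (one-sided, H₁ less) = 0.31603
At α=0.05: p ≥ α → fail to reject H₀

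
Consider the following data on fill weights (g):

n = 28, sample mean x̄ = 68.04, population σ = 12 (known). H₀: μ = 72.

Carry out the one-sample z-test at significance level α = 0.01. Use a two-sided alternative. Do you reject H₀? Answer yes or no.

SE = σ/√n = 12/√28 = 2.2678
z = (x̄−μ₀)/SE = (68.04−72)/2.2678 = -1.7462
p-value (two-sided) = 0.08078
At α=0.01: p ≥ α → fail to reject H₀

reject H₀: no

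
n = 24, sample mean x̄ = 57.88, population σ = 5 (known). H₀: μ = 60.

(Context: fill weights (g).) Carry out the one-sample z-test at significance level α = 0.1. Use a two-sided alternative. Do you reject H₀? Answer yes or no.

SE = σ/√n = 5/√24 = 1.0206
z = (x̄−μ₀)/SE = (57.88−60)/1.0206 = -2.0772
p-value (two-sided) = 0.03779
At α=0.1: p < α → reject H₀

reject H₀: yes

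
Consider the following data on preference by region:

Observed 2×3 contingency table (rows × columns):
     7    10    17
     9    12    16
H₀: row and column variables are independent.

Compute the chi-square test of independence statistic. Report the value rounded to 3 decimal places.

Row totals [34, 37], col totals [16, 22, 33], n=71
χ² = (7−7.66)²/7.66 + (10−10.54)²/10.54 + (17−15.80)²/15.80 + (9−8.34)²/8.34 + (12−11.46)²/11.46 + (16−17.20)²/17.20 = 0.3360
df = 2

test statistic = 0.336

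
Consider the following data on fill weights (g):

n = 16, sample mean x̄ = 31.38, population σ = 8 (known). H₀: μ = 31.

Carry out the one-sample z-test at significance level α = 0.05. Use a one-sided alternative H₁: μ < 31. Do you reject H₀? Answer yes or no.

SE = σ/√n = 8/√16 = 2.0000
z = (x̄−μ₀)/SE = (31.38−31)/2.0000 = 0.1900
p-value (one-sided, H₁ less) = 0.57535
At α=0.05: p ≥ α → fail to reject H₀

reject H₀: no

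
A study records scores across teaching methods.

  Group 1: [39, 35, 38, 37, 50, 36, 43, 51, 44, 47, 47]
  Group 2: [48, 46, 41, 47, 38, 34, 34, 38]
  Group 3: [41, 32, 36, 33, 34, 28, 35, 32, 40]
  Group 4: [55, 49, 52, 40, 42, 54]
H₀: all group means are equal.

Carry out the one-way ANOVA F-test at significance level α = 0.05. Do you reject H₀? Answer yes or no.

Group means [42.45, 40.75, 34.56, 48.67], grand mean 41.059
SSB = Σnᵢ(x̄ᵢ−x̄)² = 750.100; SSW = ΣΣ(x−x̄ᵢ)² = 889.783
MSB = 750.100/3 = 250.0332; MSW = 889.783/30 = 29.6594
F = MSB/MSW = 8.4301
df = (3, 30)
p-value (upper-tail) = 0.00033
At α=0.05: p < α → reject H₀

reject H₀: yes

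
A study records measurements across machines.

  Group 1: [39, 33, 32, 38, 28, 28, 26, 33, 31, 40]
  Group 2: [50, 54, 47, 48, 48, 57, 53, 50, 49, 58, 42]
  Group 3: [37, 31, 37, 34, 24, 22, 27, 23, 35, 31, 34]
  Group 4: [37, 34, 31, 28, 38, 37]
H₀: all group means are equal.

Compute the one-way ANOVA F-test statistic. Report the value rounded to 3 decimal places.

test statistic = 37.308

Group means [32.80, 50.55, 30.45, 34.17], grand mean 37.474
SSB = Σnᵢ(x̄ᵢ−x̄)² = 2705.586; SSW = ΣΣ(x−x̄ᵢ)² = 821.888
MSB = 2705.586/3 = 901.8619; MSW = 821.888/34 = 24.1732
F = MSB/MSW = 37.3084
df = (3, 34)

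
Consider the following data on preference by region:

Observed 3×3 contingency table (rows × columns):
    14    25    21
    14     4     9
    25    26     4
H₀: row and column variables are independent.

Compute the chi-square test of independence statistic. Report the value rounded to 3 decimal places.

test statistic = 21.246

Row totals [60, 27, 55], col totals [53, 55, 34], n=142
χ² = (14−22.39)²/22.39 + (25−23.24)²/23.24 + (21−14.37)²/14.37 + (14−10.08)²/10.08 + (4−10.46)²/10.46 + (9−6.46)²/6.46 + (25−20.53)²/20.53 + (26−21.30)²/21.30 + (4−13.17)²/13.17 = 21.2457
df = 4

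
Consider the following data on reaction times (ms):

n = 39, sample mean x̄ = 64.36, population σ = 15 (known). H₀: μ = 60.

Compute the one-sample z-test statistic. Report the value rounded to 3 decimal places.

SE = σ/√n = 15/√39 = 2.4019
z = (x̄−μ₀)/SE = (64.36−60)/2.4019 = 1.8152

test statistic = 1.815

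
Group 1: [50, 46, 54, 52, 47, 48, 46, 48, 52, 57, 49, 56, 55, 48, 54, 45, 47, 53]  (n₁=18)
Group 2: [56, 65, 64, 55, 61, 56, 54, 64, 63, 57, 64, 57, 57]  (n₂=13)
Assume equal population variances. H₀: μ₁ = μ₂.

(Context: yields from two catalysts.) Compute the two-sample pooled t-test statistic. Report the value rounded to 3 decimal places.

test statistic = -6.374

x̄₁=50.389, s₁=3.791, n₁=18
x̄₂=59.462, s₂=4.075, n₂=13
s_p² = [17·3.791² + 12·4.075²]/29 = 15.2934
SE = √(s_p²·(1/18+1/13)) = 1.4234
t = (50.389−59.462)/1.4234 = -6.3740
df = 29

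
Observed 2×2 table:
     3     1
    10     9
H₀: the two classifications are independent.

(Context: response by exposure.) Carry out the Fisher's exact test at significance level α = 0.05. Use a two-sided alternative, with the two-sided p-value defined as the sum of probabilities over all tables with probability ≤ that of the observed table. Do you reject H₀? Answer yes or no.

Margins: r₁=4, r₂=19, c₁=13, c₂=10, n=23
p_obs = C(4,3)·C(19,10)/C(23,13); sum pmf over tables with pmf ≤ p_obs
p-value (two-sided) = 0.60361
At α=0.05: p ≥ α → fail to reject H₀

reject H₀: no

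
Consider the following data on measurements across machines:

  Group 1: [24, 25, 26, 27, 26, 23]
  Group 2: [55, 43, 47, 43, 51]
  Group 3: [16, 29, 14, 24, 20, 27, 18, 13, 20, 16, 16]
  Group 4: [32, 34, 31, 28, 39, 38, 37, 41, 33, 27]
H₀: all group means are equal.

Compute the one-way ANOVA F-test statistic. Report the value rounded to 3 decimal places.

Group means [25.17, 47.80, 19.36, 34.00], grand mean 29.469
SSB = Σnᵢ(x̄ᵢ−x̄)² = 3119.790; SSW = ΣΣ(x−x̄ᵢ)² = 596.179
MSB = 3119.790/3 = 1039.9300; MSW = 596.179/28 = 21.2921
F = MSB/MSW = 48.8411
df = (3, 28)

test statistic = 48.841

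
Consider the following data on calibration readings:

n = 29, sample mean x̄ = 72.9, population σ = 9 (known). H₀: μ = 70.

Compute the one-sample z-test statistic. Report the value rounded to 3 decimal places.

SE = σ/√n = 9/√29 = 1.6713
z = (x̄−μ₀)/SE = (72.9−70)/1.6713 = 1.7352

test statistic = 1.735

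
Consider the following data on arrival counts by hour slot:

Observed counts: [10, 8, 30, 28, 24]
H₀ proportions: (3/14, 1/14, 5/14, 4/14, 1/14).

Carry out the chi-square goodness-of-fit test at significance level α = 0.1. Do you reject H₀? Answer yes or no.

n = 100; E_i = n·p_i = [21.43, 7.14, 35.71, 28.57, 7.14]
χ² = (10−21.43)²/21.43 + (8−7.14)²/7.14 + (30−35.71)²/35.71 + (28−28.57)²/28.57 + (24−7.14)²/7.14 = 46.9067
df = 4
p-value (upper-tail) = 0.00000
At α=0.1: p < α → reject H₀

reject H₀: yes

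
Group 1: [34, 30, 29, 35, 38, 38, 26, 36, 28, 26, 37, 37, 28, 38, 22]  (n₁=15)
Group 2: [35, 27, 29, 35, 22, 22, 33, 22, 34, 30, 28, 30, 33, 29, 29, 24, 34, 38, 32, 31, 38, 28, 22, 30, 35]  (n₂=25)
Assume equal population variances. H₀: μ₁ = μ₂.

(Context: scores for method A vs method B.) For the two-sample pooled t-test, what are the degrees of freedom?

degrees of freedom = 38

df = n₁ + n₂ − 2 = 15 + 25 − 2 = 38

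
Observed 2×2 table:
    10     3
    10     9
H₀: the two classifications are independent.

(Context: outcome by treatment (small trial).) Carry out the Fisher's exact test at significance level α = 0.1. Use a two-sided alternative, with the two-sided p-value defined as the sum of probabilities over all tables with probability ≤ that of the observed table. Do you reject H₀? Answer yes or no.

reject H₀: no

Margins: r₁=13, r₂=19, c₁=20, c₂=12, n=32
p_obs = C(13,10)·C(19,10)/C(32,20); sum pmf over tables with pmf ≤ p_obs
p-value (two-sided) = 0.26725
At α=0.1: p ≥ α → fail to reject H₀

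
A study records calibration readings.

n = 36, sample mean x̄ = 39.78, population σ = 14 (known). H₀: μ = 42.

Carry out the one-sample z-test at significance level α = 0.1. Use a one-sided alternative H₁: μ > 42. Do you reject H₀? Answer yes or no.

SE = σ/√n = 14/√36 = 2.3333
z = (x̄−μ₀)/SE = (39.78−42)/2.3333 = -0.9514
p-value (one-sided, H₁ greater) = 0.82931
At α=0.1: p ≥ α → fail to reject H₀

reject H₀: no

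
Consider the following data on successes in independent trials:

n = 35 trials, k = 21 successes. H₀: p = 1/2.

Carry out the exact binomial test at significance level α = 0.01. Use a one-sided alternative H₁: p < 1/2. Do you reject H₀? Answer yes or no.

reject H₀: no

Exact binomial: n=35, k=21, p₀=1/2=0.5000
P(X≤21) from Σ C(n,i)·p₀^i·(1−p₀)^(n−i)
p-value (one-sided, H₁ less) = 0.91227
At α=0.01: p ≥ α → fail to reject H₀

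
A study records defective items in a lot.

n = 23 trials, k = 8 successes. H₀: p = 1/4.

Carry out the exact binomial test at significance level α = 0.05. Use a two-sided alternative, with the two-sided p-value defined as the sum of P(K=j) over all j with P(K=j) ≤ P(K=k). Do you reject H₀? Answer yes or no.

reject H₀: no

Exact binomial: n=23, k=8, p₀=1/4=0.2500
P(X=j) = C(n,j)·p₀^j·(1−p₀)^(n−j); p = Σ P(X=j) over j with P(X=j) ≤ P(X=8)
p-value (two-sided) = 0.33326
At α=0.05: p ≥ α → fail to reject H₀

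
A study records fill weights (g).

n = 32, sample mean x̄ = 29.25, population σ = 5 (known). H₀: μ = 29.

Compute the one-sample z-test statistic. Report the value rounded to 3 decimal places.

SE = σ/√n = 5/√32 = 0.8839
z = (x̄−μ₀)/SE = (29.25−29)/0.8839 = 0.2828

test statistic = 0.283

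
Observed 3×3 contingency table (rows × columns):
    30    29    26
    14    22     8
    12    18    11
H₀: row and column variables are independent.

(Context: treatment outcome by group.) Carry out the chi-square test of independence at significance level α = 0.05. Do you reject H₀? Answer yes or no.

reject H₀: no

Row totals [85, 44, 41], col totals [56, 69, 45], n=170
χ² = (30−28.00)²/28.00 + (29−34.50)²/34.50 + (26−22.50)²/22.50 + (14−14.49)²/14.49 + (22−17.86)²/17.86 + (8−11.65)²/11.65 + (12−13.51)²/13.51 + (18−16.64)²/16.64 + (11−10.85)²/10.85 = 3.9641
df = 4
p-value (upper-tail) = 0.41089
At α=0.05: p ≥ α → fail to reject H₀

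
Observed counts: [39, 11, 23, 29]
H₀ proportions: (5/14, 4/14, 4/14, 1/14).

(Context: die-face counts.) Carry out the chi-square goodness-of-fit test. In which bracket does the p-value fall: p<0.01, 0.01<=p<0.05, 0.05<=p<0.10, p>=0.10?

p-value bracket: p<0.01

n = 102; E_i = n·p_i = [36.43, 29.14, 29.14, 7.29]
χ² = (39−36.43)²/36.43 + (11−29.14)²/29.14 + (23−29.14)²/29.14 + (29−7.29)²/7.29 = 77.4882
df = 3
p-value (upper-tail) = 0.00000
→ bracket: p<0.01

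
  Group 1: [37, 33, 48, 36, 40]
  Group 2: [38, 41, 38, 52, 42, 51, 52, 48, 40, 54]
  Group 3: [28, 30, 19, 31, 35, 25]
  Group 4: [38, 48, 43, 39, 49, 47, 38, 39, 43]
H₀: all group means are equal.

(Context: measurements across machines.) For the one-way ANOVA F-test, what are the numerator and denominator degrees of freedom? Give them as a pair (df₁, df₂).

degrees of freedom = [3, 26]

k = 4 groups, N = 30 total
df = (k−1, N−k) = (4−1, 30−4) = (3, 26)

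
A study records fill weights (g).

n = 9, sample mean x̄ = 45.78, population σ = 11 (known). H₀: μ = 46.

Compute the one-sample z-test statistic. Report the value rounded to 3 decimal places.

test statistic = -0.060

SE = σ/√n = 11/√9 = 3.6667
z = (x̄−μ₀)/SE = (45.78−46)/3.6667 = -0.0600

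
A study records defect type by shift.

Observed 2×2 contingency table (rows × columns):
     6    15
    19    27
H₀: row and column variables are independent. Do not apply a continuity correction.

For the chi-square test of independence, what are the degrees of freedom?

degrees of freedom = 1

df = (r−1)(c−1) = (2−1)·(2−1) = 1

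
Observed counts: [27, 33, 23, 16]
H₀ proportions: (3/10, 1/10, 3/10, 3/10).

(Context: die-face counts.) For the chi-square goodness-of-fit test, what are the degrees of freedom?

df = k − 1 = 4 − 1 = 3

degrees of freedom = 3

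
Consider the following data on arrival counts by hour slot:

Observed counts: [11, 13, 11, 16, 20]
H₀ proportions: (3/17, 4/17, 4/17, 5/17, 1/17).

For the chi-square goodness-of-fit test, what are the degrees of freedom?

df = k − 1 = 5 − 1 = 4

degrees of freedom = 4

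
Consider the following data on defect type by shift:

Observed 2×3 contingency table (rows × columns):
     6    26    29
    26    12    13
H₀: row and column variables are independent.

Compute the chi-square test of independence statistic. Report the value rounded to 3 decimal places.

Row totals [61, 51], col totals [32, 38, 42], n=112
χ² = (6−17.43)²/17.43 + (26−20.70)²/20.70 + (29−22.88)²/22.88 + (26−14.57)²/14.57 + (12−17.30)²/17.30 + (13−19.12)²/19.12 = 23.0440
df = 2

test statistic = 23.044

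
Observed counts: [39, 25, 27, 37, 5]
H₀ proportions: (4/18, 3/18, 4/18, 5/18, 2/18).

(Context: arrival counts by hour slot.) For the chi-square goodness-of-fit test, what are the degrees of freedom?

degrees of freedom = 4

df = k − 1 = 5 − 1 = 4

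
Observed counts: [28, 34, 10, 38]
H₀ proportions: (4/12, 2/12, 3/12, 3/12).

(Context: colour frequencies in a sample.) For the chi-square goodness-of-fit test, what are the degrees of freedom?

df = k − 1 = 4 − 1 = 3

degrees of freedom = 3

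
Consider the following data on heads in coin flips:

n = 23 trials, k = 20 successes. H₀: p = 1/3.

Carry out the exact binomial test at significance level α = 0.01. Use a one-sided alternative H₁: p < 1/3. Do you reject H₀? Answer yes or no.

reject H₀: no

Exact binomial: n=23, k=20, p₀=1/3=0.3333
P(X≤20) from Σ C(n,i)·p₀^i·(1−p₀)^(n−i)
p-value (one-sided, H₁ less) = 1.00000
At α=0.01: p ≥ α → fail to reject H₀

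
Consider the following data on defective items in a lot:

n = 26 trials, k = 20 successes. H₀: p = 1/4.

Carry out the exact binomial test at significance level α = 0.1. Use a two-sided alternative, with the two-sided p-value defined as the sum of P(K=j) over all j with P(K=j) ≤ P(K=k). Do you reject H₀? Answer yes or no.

reject H₀: yes

Exact binomial: n=26, k=20, p₀=1/4=0.2500
P(X=j) = C(n,j)·p₀^j·(1−p₀)^(n−j); p = Σ P(X=j) over j with P(X=j) ≤ P(X=20)
p-value (two-sided) = 0.00000
At α=0.1: p < α → reject H₀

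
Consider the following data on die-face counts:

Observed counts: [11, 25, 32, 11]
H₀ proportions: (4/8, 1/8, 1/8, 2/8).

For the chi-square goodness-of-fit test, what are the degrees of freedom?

df = k − 1 = 4 − 1 = 3

degrees of freedom = 3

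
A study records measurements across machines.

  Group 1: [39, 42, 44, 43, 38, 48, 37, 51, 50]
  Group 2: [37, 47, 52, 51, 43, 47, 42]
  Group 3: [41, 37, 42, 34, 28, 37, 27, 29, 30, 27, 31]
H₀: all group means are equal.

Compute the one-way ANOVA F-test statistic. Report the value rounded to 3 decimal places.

test statistic = 15.198

Group means [43.56, 45.57, 33.00], grand mean 39.778
SSB = Σnᵢ(x̄ᵢ−x̄)² = 868.730; SSW = ΣΣ(x−x̄ᵢ)² = 685.937
MSB = 868.730/2 = 434.3651; MSW = 685.937/24 = 28.5807
F = MSB/MSW = 15.1979
df = (2, 24)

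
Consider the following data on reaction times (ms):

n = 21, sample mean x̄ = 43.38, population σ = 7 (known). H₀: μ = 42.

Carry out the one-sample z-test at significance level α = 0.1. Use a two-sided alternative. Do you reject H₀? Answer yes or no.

reject H₀: no

SE = σ/√n = 7/√21 = 1.5275
z = (x̄−μ₀)/SE = (43.38−42)/1.5275 = 0.9034
p-value (two-sided) = 0.36630
At α=0.1: p ≥ α → fail to reject H₀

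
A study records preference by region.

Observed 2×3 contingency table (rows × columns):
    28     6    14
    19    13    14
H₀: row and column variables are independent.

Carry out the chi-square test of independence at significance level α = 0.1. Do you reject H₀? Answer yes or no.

Row totals [48, 46], col totals [47, 19, 28], n=94
χ² = (28−24.00)²/24.00 + (6−9.70)²/9.70 + (14−14.30)²/14.30 + (19−23.00)²/23.00 + (13−9.30)²/9.30 + (14−13.70)²/13.70 = 4.2617
df = 2
p-value (upper-tail) = 0.11873
At α=0.1: p ≥ α → fail to reject H₀

reject H₀: no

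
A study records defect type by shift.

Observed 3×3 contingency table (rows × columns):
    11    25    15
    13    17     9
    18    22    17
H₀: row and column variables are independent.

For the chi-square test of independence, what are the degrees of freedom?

df = (r−1)(c−1) = (3−1)·(3−1) = 4

degrees of freedom = 4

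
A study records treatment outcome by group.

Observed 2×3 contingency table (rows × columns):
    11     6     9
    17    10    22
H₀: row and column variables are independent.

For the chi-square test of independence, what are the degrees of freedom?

df = (r−1)(c−1) = (2−1)·(3−1) = 2

degrees of freedom = 2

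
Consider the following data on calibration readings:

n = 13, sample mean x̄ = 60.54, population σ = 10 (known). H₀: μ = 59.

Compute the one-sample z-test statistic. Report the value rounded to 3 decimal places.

test statistic = 0.555

SE = σ/√n = 10/√13 = 2.7735
z = (x̄−μ₀)/SE = (60.54−59)/2.7735 = 0.5553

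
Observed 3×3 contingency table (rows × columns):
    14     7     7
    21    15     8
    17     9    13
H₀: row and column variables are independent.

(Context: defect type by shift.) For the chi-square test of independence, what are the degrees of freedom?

df = (r−1)(c−1) = (3−1)·(3−1) = 4

degrees of freedom = 4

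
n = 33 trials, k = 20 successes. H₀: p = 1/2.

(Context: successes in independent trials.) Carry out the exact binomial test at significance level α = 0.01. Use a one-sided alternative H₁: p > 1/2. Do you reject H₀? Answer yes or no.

Exact binomial: n=33, k=20, p₀=1/2=0.5000
P(X≥20) from Σ C(n,i)·p₀^i·(1−p₀)^(n−i)
p-value (one-sided, H₁ greater) = 0.14810
At α=0.01: p ≥ α → fail to reject H₀

reject H₀: no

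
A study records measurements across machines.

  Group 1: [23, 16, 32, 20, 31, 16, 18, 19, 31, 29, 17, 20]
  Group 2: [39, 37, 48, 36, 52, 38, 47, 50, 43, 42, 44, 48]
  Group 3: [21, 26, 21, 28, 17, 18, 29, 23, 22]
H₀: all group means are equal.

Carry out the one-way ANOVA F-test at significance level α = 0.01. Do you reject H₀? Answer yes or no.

Group means [22.67, 43.67, 22.78], grand mean 30.333
SSB = Σnᵢ(x̄ᵢ−x̄)² = 3352.444; SSW = ΣΣ(x−x̄ᵢ)² = 894.889
MSB = 3352.444/2 = 1676.2222; MSW = 894.889/30 = 29.8296
F = MSB/MSW = 56.1932
df = (2, 30)
p-value (upper-tail) = 0.00000
At α=0.01: p < α → reject H₀

reject H₀: yes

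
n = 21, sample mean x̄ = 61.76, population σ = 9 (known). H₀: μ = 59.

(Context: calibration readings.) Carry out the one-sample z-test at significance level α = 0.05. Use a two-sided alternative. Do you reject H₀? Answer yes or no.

SE = σ/√n = 9/√21 = 1.9640
z = (x̄−μ₀)/SE = (61.76−59)/1.9640 = 1.4053
p-value (two-sided) = 0.15993
At α=0.05: p ≥ α → fail to reject H₀

reject H₀: no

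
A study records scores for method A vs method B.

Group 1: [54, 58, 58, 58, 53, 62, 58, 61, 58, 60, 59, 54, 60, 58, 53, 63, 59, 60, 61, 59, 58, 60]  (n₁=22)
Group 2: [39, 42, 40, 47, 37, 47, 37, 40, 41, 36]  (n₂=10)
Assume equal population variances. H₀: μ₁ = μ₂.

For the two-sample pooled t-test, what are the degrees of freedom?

degrees of freedom = 30

df = n₁ + n₂ − 2 = 22 + 10 − 2 = 30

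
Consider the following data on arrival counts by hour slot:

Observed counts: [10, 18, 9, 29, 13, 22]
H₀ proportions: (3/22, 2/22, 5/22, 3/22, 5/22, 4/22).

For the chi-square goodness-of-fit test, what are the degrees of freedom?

degrees of freedom = 5

df = k − 1 = 6 − 1 = 5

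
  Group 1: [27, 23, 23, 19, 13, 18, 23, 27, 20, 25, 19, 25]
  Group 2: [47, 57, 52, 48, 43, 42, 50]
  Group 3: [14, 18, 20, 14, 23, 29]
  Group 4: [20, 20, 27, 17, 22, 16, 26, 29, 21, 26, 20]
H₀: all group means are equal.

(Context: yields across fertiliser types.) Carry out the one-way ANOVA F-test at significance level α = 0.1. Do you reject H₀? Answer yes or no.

Group means [21.83, 48.43, 19.67, 22.18], grand mean 26.750
SSB = Σnᵢ(x̄ᵢ−x̄)² = 4110.399; SSW = ΣΣ(x−x̄ᵢ)² = 696.351
MSB = 4110.399/3 = 1370.1331; MSW = 696.351/32 = 21.7610
F = MSB/MSW = 62.9629
df = (3, 32)
p-value (upper-tail) = 0.00000
At α=0.1: p < α → reject H₀

reject H₀: yes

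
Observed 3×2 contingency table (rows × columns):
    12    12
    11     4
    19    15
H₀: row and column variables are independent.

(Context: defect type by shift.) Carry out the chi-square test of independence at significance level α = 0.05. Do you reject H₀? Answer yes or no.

reject H₀: no

Row totals [24, 15, 34], col totals [42, 31], n=73
χ² = (12−13.81)²/13.81 + (12−10.19)²/10.19 + (11−8.63)²/8.63 + (4−6.37)²/6.37 + (19−19.56)²/19.56 + (15−14.44)²/14.44 = 2.1280
df = 2
p-value (upper-tail) = 0.34507
At α=0.05: p ≥ α → fail to reject H₀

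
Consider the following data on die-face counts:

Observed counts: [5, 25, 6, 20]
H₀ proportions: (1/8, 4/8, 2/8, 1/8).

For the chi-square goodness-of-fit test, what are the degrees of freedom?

df = k − 1 = 4 − 1 = 3

degrees of freedom = 3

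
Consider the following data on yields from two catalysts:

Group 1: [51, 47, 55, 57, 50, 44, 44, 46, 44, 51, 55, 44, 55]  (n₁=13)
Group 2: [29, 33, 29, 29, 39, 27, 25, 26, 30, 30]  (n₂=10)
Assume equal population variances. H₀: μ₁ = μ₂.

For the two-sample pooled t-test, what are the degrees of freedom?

degrees of freedom = 21

df = n₁ + n₂ − 2 = 13 + 10 − 2 = 21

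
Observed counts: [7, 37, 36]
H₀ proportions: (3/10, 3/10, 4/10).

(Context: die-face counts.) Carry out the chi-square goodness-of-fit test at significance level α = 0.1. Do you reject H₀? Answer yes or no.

n = 80; E_i = n·p_i = [24.00, 24.00, 32.00]
χ² = (7−24.00)²/24.00 + (37−24.00)²/24.00 + (36−32.00)²/32.00 = 19.5833
df = 2
p-value (upper-tail) = 0.00006
At α=0.1: p < α → reject H₀

reject H₀: yes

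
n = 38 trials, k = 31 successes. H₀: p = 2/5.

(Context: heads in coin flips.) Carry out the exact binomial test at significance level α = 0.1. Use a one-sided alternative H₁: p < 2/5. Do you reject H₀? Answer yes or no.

reject H₀: no

Exact binomial: n=38, k=31, p₀=2/5=0.4000
P(X≤31) from Σ C(n,i)·p₀^i·(1−p₀)^(n−i)
p-value (one-sided, H₁ less) = 1.00000
At α=0.1: p ≥ α → fail to reject H₀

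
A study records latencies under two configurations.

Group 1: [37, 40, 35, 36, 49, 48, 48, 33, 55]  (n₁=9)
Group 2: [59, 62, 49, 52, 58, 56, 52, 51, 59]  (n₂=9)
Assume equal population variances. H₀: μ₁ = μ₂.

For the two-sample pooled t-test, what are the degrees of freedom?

df = n₁ + n₂ − 2 = 9 + 9 − 2 = 16

degrees of freedom = 16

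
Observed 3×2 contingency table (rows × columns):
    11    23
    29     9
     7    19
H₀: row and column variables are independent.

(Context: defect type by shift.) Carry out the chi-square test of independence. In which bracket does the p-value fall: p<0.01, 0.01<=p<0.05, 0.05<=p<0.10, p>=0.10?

Row totals [34, 38, 26], col totals [47, 51], n=98
χ² = (11−16.31)²/16.31 + (23−17.69)²/17.69 + (29−18.22)²/18.22 + (9−19.78)²/19.78 + (7−12.47)²/12.47 + (19−13.53)²/13.53 = 20.1704
df = 2
p-value (upper-tail) = 0.00004
→ bracket: p<0.01

p-value bracket: p<0.01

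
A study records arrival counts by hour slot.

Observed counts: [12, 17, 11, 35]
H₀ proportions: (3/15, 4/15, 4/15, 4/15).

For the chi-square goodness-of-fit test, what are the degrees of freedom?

degrees of freedom = 3

df = k − 1 = 4 − 1 = 3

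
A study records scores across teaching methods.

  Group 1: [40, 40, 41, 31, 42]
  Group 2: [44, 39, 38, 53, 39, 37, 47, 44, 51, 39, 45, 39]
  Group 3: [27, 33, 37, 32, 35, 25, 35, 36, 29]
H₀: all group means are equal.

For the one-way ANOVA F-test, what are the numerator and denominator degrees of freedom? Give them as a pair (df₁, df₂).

degrees of freedom = [2, 23]

k = 3 groups, N = 26 total
df = (k−1, N−k) = (3−1, 26−3) = (2, 23)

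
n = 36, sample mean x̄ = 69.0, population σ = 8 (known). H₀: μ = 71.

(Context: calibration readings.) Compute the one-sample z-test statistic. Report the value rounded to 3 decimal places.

test statistic = -1.500

SE = σ/√n = 8/√36 = 1.3333
z = (x̄−μ₀)/SE = (69.0−71)/1.3333 = -1.5000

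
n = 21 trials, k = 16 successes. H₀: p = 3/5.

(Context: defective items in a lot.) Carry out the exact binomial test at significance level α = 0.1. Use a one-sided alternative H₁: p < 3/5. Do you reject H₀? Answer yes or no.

reject H₀: no

Exact binomial: n=21, k=16, p₀=3/5=0.6000
P(X≤16) from Σ C(n,i)·p₀^i·(1−p₀)^(n−i)
p-value (one-sided, H₁ less) = 0.96304
At α=0.1: p ≥ α → fail to reject H₀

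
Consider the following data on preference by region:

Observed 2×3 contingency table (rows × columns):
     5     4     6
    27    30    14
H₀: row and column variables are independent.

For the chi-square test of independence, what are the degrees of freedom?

df = (r−1)(c−1) = (2−1)·(3−1) = 2

degrees of freedom = 2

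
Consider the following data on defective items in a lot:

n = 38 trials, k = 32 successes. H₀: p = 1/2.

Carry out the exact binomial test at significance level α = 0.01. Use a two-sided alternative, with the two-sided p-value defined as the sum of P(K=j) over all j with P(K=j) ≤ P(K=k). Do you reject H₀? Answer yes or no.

reject H₀: yes

Exact binomial: n=38, k=32, p₀=1/2=0.5000
P(X=j) = C(n,j)·p₀^j·(1−p₀)^(n−j); p = Σ P(X=j) over j with P(X=j) ≤ P(X=32)
p-value (two-sided) = 0.00002
At α=0.01: p < α → reject H₀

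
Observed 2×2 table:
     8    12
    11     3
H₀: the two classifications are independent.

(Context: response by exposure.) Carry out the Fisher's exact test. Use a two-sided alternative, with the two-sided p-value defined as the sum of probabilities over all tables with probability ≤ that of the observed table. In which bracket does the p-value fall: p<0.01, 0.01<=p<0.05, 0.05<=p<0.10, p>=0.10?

Margins: r₁=20, r₂=14, c₁=19, c₂=15, n=34
p_obs = C(20,8)·C(14,11)/C(34,19); sum pmf over tables with pmf ≤ p_obs
p-value (two-sided) = 0.03818
→ bracket: 0.01<=p<0.05

p-value bracket: 0.01<=p<0.05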